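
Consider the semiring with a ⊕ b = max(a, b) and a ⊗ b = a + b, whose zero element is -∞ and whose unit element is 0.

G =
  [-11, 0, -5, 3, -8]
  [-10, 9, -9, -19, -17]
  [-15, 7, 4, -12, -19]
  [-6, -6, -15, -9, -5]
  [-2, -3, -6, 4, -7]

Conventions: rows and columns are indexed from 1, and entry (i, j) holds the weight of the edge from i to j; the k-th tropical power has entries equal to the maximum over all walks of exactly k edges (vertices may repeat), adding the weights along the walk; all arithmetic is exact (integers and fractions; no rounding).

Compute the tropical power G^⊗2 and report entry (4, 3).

G^⊗2:
  [-3, 9, -1, -4, -2]
  [-1, 18, 0, -7, -8]
  [-3, 16, 8, -8, -10]
  [-7, 3, -11, -1, -12]
  [-2, 6, -2, 1, -1]
Key observation: the optimum is the walk 4->1->3, with weight (-6) + (-5) = -11.
Optimal value attained by: walk 4->1->3.
Answer: (G^⊗2)[4][3] = -11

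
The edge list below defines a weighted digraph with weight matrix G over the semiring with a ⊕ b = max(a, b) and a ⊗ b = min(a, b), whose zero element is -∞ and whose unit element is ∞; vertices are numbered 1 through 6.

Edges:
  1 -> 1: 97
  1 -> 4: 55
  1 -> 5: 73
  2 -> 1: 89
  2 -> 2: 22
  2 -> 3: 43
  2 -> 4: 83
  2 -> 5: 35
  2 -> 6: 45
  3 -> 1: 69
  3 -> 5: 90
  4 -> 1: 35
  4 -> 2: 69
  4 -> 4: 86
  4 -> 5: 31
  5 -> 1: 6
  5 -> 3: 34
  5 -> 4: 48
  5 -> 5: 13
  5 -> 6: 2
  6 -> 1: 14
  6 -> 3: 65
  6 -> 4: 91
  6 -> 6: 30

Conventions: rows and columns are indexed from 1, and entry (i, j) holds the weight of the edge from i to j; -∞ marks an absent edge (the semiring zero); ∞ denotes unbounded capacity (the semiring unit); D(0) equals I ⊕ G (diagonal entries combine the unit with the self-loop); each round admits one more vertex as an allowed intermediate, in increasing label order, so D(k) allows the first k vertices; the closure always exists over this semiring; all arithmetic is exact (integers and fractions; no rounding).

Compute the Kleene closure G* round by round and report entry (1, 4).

D(0):
  [∞, -∞, -∞, 55, 73, -∞]
  [89, ∞, 43, 83, 35, 45]
  [69, -∞, ∞, -∞, 90, -∞]
  [35, 69, -∞, ∞, 31, -∞]
  [6, -∞, 34, 48, ∞, 2]
  [14, -∞, 65, 91, -∞, ∞]
D(1):
  [∞, -∞, -∞, 55, 73, -∞]
  [89, ∞, 43, 83, 73, 45]
  [69, -∞, ∞, 55, 90, -∞]
  [35, 69, -∞, ∞, 35, -∞]
  [6, -∞, 34, 48, ∞, 2]
  [14, -∞, 65, 91, 14, ∞]
D(2):
  [∞, -∞, -∞, 55, 73, -∞]
  [89, ∞, 43, 83, 73, 45]
  [69, -∞, ∞, 55, 90, -∞]
  [69, 69, 43, ∞, 69, 45]
  [6, -∞, 34, 48, ∞, 2]
  [14, -∞, 65, 91, 14, ∞]
D(3):
  [∞, -∞, -∞, 55, 73, -∞]
  [89, ∞, 43, 83, 73, 45]
  [69, -∞, ∞, 55, 90, -∞]
  [69, 69, 43, ∞, 69, 45]
  [34, -∞, 34, 48, ∞, 2]
  [65, -∞, 65, 91, 65, ∞]
D(4):
  [∞, 55, 43, 55, 73, 45]
  [89, ∞, 43, 83, 73, 45]
  [69, 55, ∞, 55, 90, 45]
  [69, 69, 43, ∞, 69, 45]
  [48, 48, 43, 48, ∞, 45]
  [69, 69, 65, 91, 69, ∞]
D(5):
  [∞, 55, 43, 55, 73, 45]
  [89, ∞, 43, 83, 73, 45]
  [69, 55, ∞, 55, 90, 45]
  [69, 69, 43, ∞, 69, 45]
  [48, 48, 43, 48, ∞, 45]
  [69, 69, 65, 91, 69, ∞]
D(6):
  [∞, 55, 45, 55, 73, 45]
  [89, ∞, 45, 83, 73, 45]
  [69, 55, ∞, 55, 90, 45]
  [69, 69, 45, ∞, 69, 45]
  [48, 48, 45, 48, ∞, 45]
  [69, 69, 65, 91, 69, ∞]
Answer: G*[1][4] = 55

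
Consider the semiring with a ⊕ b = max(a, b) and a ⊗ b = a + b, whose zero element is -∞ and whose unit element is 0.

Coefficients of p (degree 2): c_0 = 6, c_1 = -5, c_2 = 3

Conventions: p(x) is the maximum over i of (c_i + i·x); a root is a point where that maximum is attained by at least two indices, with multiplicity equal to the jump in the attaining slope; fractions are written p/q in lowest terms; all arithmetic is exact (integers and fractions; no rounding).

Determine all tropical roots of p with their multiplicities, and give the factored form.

hull edge (i=0, c=6) to (i=2, c=3): slope -3/2, span 2
Factored form: p(x) = 3 ⊗ (x ⊕ 3/2) ⊗ (x ⊕ 3/2)
Answer: roots = 3/2 (mult 2)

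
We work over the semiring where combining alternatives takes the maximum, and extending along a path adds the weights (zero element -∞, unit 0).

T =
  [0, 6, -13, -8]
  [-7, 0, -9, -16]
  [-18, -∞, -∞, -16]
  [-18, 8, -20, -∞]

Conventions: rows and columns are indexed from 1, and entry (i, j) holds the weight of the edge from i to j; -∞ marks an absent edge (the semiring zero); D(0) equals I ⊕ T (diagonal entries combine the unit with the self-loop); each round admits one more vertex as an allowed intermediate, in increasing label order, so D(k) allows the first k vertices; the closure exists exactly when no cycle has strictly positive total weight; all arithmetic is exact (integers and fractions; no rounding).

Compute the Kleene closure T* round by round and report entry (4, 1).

D(0):
  [0, 6, -13, -8]
  [-7, 0, -9, -16]
  [-18, -∞, 0, -16]
  [-18, 8, -20, 0]
D(1):
  [0, 6, -13, -8]
  [-7, 0, -9, -15]
  [-18, -12, 0, -16]
  [-18, 8, -20, 0]
D(2):
  [0, 6, -3, -8]
  [-7, 0, -9, -15]
  [-18, -12, 0, -16]
  [1, 8, -1, 0]
D(3):
  [0, 6, -3, -8]
  [-7, 0, -9, -15]
  [-18, -12, 0, -16]
  [1, 8, -1, 0]
D(4):
  [0, 6, -3, -8]
  [-7, 0, -9, -15]
  [-15, -8, 0, -16]
  [1, 8, -1, 0]
Answer: T*[4][1] = 1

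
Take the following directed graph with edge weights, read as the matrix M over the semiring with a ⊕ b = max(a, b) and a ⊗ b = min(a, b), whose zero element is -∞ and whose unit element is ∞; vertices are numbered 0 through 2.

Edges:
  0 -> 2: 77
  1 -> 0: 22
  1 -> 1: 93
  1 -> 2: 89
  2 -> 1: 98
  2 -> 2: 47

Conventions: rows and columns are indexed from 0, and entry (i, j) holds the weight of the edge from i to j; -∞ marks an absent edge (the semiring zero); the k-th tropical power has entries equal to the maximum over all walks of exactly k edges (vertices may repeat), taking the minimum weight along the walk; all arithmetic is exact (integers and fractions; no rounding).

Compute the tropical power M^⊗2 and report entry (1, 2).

M^⊗2:
  [-∞, 77, 47]
  [22, 93, 89]
  [22, 93, 89]
Key observation: the optimum is the walk 1->1->2, with weight 93 min 89 = 89.
Optimal value attained by: walk 1->1->2.
Answer: (M^⊗2)[1][2] = 89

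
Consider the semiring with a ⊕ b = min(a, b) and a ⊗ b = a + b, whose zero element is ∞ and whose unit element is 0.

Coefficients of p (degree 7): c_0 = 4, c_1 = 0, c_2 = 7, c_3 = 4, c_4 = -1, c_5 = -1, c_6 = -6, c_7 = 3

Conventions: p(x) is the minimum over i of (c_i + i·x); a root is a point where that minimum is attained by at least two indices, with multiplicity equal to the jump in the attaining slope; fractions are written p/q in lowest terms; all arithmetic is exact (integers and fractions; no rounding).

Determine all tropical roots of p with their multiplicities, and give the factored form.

hull edge (i=0, c=4) to (i=1, c=0): slope -4, span 1
hull edge (i=1, c=0) to (i=6, c=-6): slope -6/5, span 5
hull edge (i=6, c=-6) to (i=7, c=3): slope 9, span 1
Factored form: p(x) = 3 ⊗ (x ⊕ (-9)) ⊗ (x ⊕ 6/5) ⊗ (x ⊕ 6/5) ⊗ (x ⊕ 6/5) ⊗ (x ⊕ 6/5) ⊗ (x ⊕ 6/5) ⊗ (x ⊕ 4)
Answer: roots = -9 (mult 1), 6/5 (mult 5), 4 (mult 1)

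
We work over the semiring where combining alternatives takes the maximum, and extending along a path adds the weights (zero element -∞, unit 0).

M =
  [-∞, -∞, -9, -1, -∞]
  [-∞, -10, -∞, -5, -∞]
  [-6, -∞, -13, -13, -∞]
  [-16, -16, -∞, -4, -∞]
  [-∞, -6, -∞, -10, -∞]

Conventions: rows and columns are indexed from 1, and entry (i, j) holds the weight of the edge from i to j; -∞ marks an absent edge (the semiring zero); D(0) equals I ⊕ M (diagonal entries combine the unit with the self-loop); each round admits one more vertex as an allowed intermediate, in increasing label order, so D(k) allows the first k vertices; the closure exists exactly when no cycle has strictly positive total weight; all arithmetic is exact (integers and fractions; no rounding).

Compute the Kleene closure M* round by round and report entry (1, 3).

D(0):
  [0, -∞, -9, -1, -∞]
  [-∞, 0, -∞, -5, -∞]
  [-6, -∞, 0, -13, -∞]
  [-16, -16, -∞, 0, -∞]
  [-∞, -6, -∞, -10, 0]
D(1):
  [0, -∞, -9, -1, -∞]
  [-∞, 0, -∞, -5, -∞]
  [-6, -∞, 0, -7, -∞]
  [-16, -16, -25, 0, -∞]
  [-∞, -6, -∞, -10, 0]
D(2):
  [0, -∞, -9, -1, -∞]
  [-∞, 0, -∞, -5, -∞]
  [-6, -∞, 0, -7, -∞]
  [-16, -16, -25, 0, -∞]
  [-∞, -6, -∞, -10, 0]
D(3):
  [0, -∞, -9, -1, -∞]
  [-∞, 0, -∞, -5, -∞]
  [-6, -∞, 0, -7, -∞]
  [-16, -16, -25, 0, -∞]
  [-∞, -6, -∞, -10, 0]
D(4):
  [0, -17, -9, -1, -∞]
  [-21, 0, -30, -5, -∞]
  [-6, -23, 0, -7, -∞]
  [-16, -16, -25, 0, -∞]
  [-26, -6, -35, -10, 0]
D(5):
  [0, -17, -9, -1, -∞]
  [-21, 0, -30, -5, -∞]
  [-6, -23, 0, -7, -∞]
  [-16, -16, -25, 0, -∞]
  [-26, -6, -35, -10, 0]
Answer: M*[1][3] = -9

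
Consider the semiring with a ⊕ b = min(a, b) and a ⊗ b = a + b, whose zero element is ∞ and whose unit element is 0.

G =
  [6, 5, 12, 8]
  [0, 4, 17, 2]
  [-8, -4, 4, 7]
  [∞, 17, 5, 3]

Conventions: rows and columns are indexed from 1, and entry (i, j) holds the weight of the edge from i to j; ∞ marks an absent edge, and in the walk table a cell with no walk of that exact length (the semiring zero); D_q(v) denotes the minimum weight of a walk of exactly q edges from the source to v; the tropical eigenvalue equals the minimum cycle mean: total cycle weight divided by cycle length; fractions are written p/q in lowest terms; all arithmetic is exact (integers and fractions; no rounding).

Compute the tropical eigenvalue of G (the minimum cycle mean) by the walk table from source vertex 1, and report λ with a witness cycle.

q=0: [0, ∞, ∞, ∞]
q=1: [6, 5, 12, 8]
q=2: [4, 8, 13, 7]
q=3: [5, 9, 12, 10]
q=4: [4, 8, 15, 11]
Optimal cycle mean attained by: cycle 1->2->4->3->1, total 5 + 2 + 5 + (-8), length 4.
Answer: λ = 1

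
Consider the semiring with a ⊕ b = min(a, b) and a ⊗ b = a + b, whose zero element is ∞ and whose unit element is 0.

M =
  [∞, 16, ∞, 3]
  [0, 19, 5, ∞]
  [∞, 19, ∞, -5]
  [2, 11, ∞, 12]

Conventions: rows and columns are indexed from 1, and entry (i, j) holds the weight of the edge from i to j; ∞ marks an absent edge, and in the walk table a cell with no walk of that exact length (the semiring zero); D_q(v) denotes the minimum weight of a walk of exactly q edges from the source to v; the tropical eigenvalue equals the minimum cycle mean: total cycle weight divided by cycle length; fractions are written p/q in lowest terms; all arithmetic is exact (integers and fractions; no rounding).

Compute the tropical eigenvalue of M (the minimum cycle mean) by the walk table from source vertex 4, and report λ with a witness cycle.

q=0: [∞, ∞, ∞, 0]
q=1: [2, 11, ∞, 12]
q=2: [11, 18, 16, 5]
q=3: [7, 16, 23, 11]
q=4: [13, 22, 21, 10]
Optimal cycle mean attained by: cycle 1->4->1, total 3 + 2, length 2.
Answer: λ = 5/2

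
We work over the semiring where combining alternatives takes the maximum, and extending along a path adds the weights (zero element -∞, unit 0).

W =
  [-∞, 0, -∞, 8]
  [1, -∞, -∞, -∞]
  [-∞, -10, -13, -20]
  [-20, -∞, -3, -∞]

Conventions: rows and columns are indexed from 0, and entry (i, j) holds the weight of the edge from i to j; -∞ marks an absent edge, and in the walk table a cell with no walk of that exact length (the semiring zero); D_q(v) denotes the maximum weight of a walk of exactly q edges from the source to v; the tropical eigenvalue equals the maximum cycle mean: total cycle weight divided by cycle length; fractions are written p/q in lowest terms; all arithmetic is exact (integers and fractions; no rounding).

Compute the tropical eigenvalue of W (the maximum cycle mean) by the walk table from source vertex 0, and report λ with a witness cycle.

q=0: [0, -∞, -∞, -∞]
q=1: [-∞, 0, -∞, 8]
q=2: [1, -∞, 5, -∞]
q=3: [-∞, 1, -8, 9]
q=4: [2, -18, 6, -28]
Optimal cycle mean attained by: cycle 0->1->0, total 0 + 1, length 2.
Answer: λ = 1/2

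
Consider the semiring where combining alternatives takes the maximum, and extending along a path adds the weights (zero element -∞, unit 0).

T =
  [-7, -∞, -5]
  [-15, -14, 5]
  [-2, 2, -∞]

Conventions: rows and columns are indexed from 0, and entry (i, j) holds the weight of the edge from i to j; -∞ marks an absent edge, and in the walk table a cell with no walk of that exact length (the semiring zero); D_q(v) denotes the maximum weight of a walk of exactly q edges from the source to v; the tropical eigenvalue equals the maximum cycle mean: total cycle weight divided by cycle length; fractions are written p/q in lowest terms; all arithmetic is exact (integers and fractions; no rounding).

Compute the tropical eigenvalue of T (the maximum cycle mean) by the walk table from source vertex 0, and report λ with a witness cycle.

q=0: [0, -∞, -∞]
q=1: [-7, -∞, -5]
q=2: [-7, -3, -12]
q=3: [-14, -10, 2]
Optimal cycle mean attained by: cycle 1->2->1, total 5 + 2, length 2.
Answer: λ = 7/2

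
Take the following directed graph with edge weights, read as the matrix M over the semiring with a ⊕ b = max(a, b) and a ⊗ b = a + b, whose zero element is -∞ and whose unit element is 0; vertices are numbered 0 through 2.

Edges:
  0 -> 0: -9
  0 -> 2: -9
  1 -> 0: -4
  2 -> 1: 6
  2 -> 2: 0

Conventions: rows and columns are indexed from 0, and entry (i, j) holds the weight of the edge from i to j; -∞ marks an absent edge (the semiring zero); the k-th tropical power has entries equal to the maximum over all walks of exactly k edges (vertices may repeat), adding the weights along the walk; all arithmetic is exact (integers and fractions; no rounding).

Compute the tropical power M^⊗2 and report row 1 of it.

M^⊗2:
  [-18, -3, -9]
  [-13, -∞, -13]
  [2, 6, 0]
Answer: row 1 of M^⊗2 = [-13, -∞, -13]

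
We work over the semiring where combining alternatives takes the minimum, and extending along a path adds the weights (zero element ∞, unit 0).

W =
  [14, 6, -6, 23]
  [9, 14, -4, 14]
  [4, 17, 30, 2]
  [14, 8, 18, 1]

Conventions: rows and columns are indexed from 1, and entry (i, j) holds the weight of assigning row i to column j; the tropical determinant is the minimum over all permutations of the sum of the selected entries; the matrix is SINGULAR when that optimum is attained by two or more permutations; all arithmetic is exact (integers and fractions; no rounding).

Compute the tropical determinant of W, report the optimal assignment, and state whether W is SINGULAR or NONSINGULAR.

σ = (1, 2, 3, 4): 14 + 14 + 30 + 1 = 59
σ = (1, 2, 4, 3): 14 + 14 + 2 + 18 = 48
σ = (1, 3, 2, 4): 14 + (-4) + 17 + 1 = 28
σ = (1, 3, 4, 2): 14 + (-4) + 2 + 8 = 20
σ = (1, 4, 2, 3): 14 + 14 + 17 + 18 = 63
σ = (1, 4, 3, 2): 14 + 14 + 30 + 8 = 66
σ = (2, 1, 3, 4): 6 + 9 + 30 + 1 = 46
σ = (2, 1, 4, 3): 6 + 9 + 2 + 18 = 35
σ = (2, 3, 1, 4): 6 + (-4) + 4 + 1 = 7
σ = (2, 3, 4, 1): 6 + (-4) + 2 + 14 = 18
σ = (2, 4, 1, 3): 6 + 14 + 4 + 18 = 42
σ = (2, 4, 3, 1): 6 + 14 + 30 + 14 = 64
σ = (3, 1, 2, 4): (-6) + 9 + 17 + 1 = 21
σ = (3, 1, 4, 2): (-6) + 9 + 2 + 8 = 13
σ = (3, 2, 1, 4): (-6) + 14 + 4 + 1 = 13
σ = (3, 2, 4, 1): (-6) + 14 + 2 + 14 = 24
σ = (3, 4, 1, 2): (-6) + 14 + 4 + 8 = 20
σ = (3, 4, 2, 1): (-6) + 14 + 17 + 14 = 39
σ = (4, 1, 2, 3): 23 + 9 + 17 + 18 = 67
σ = (4, 1, 3, 2): 23 + 9 + 30 + 8 = 70
σ = (4, 2, 1, 3): 23 + 14 + 4 + 18 = 59
σ = (4, 2, 3, 1): 23 + 14 + 30 + 14 = 81
σ = (4, 3, 1, 2): 23 + (-4) + 4 + 8 = 31
σ = (4, 3, 2, 1): 23 + (-4) + 17 + 14 = 50
Optimal value attained by: σ = (2, 3, 1, 4).
Answer: det⊕(W) = 7; verdict: NONSINGULAR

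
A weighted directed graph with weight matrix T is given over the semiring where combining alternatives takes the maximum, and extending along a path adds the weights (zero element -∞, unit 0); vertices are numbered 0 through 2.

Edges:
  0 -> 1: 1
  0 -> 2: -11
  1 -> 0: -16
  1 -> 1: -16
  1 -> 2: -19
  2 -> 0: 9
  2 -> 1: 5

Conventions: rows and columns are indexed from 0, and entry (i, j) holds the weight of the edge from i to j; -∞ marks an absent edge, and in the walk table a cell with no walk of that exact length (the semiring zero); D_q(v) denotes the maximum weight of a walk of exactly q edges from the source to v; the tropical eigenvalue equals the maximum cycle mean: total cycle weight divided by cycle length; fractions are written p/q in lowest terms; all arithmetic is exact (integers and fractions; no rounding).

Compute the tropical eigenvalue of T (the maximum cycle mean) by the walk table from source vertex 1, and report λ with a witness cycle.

q=0: [-∞, 0, -∞]
q=1: [-16, -16, -19]
q=2: [-10, -14, -27]
q=3: [-18, -9, -21]
Optimal cycle mean attained by: cycle 0->2->0, total (-11) + 9, length 2.
Answer: λ = -1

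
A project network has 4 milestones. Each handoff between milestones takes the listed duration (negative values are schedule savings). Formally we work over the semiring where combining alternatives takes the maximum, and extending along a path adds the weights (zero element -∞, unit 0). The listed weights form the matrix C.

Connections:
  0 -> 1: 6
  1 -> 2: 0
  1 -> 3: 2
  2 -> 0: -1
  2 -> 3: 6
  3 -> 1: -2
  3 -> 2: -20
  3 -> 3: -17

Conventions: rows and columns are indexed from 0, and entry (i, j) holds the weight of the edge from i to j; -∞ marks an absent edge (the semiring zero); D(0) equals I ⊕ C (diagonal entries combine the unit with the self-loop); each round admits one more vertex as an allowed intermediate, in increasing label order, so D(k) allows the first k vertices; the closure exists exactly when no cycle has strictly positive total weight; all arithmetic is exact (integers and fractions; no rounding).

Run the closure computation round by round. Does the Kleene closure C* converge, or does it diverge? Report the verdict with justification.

D(0):
  [0, 6, -∞, -∞]
  [-∞, 0, 0, 2]
  [-1, -∞, 0, 6]
  [-∞, -2, -20, 0]
D(1):
  [0, 6, -∞, -∞]
  [-∞, 0, 0, 2]
  [-1, 5, 0, 6]
  [-∞, -2, -20, 0]
Detection: at round 2, diagonal entry (2, 2) turns strictly positive.
Key observation: the cycle 2->0->1->2 has total weight (-1) + 6 + 0, which is strictly positive.
Answer: DIVERGES — positive cycle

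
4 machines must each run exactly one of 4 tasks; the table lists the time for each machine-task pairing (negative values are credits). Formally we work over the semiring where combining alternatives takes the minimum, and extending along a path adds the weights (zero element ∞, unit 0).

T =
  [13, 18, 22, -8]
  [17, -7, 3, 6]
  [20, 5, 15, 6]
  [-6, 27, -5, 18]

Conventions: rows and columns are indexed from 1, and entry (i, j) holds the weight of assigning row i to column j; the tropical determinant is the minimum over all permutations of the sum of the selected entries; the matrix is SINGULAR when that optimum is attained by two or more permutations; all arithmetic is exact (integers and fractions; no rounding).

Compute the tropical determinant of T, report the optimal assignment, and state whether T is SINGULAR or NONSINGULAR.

σ = (1, 2, 3, 4): 13 + (-7) + 15 + 18 = 39
σ = (1, 2, 4, 3): 13 + (-7) + 6 + (-5) = 7
σ = (1, 3, 2, 4): 13 + 3 + 5 + 18 = 39
σ = (1, 3, 4, 2): 13 + 3 + 6 + 27 = 49
σ = (1, 4, 2, 3): 13 + 6 + 5 + (-5) = 19
σ = (1, 4, 3, 2): 13 + 6 + 15 + 27 = 61
σ = (2, 1, 3, 4): 18 + 17 + 15 + 18 = 68
σ = (2, 1, 4, 3): 18 + 17 + 6 + (-5) = 36
σ = (2, 3, 1, 4): 18 + 3 + 20 + 18 = 59
σ = (2, 3, 4, 1): 18 + 3 + 6 + (-6) = 21
σ = (2, 4, 1, 3): 18 + 6 + 20 + (-5) = 39
σ = (2, 4, 3, 1): 18 + 6 + 15 + (-6) = 33
σ = (3, 1, 2, 4): 22 + 17 + 5 + 18 = 62
σ = (3, 1, 4, 2): 22 + 17 + 6 + 27 = 72
σ = (3, 2, 1, 4): 22 + (-7) + 20 + 18 = 53
σ = (3, 2, 4, 1): 22 + (-7) + 6 + (-6) = 15
σ = (3, 4, 1, 2): 22 + 6 + 20 + 27 = 75
σ = (3, 4, 2, 1): 22 + 6 + 5 + (-6) = 27
σ = (4, 1, 2, 3): (-8) + 17 + 5 + (-5) = 9
σ = (4, 1, 3, 2): (-8) + 17 + 15 + 27 = 51
σ = (4, 2, 1, 3): (-8) + (-7) + 20 + (-5) = 0
σ = (4, 2, 3, 1): (-8) + (-7) + 15 + (-6) = -6
σ = (4, 3, 1, 2): (-8) + 3 + 20 + 27 = 42
σ = (4, 3, 2, 1): (-8) + 3 + 5 + (-6) = -6
Optimal value attained by: σ = (4, 2, 3, 1).
Answer: det⊕(T) = -6; verdict: SINGULAR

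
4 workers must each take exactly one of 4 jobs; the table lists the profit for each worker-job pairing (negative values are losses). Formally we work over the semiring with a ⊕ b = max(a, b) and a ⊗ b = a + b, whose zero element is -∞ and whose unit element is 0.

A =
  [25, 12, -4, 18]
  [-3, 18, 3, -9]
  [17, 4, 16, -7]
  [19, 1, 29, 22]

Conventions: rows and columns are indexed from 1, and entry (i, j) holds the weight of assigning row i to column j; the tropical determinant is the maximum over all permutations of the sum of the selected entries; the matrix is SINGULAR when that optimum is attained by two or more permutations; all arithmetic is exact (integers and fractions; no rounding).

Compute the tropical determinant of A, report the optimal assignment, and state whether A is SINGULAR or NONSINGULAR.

σ = (1, 2, 3, 4): 25 + 18 + 16 + 22 = 81
σ = (1, 2, 4, 3): 25 + 18 + (-7) + 29 = 65
σ = (1, 3, 2, 4): 25 + 3 + 4 + 22 = 54
σ = (1, 3, 4, 2): 25 + 3 + (-7) + 1 = 22
σ = (1, 4, 2, 3): 25 + (-9) + 4 + 29 = 49
σ = (1, 4, 3, 2): 25 + (-9) + 16 + 1 = 33
σ = (2, 1, 3, 4): 12 + (-3) + 16 + 22 = 47
σ = (2, 1, 4, 3): 12 + (-3) + (-7) + 29 = 31
σ = (2, 3, 1, 4): 12 + 3 + 17 + 22 = 54
σ = (2, 3, 4, 1): 12 + 3 + (-7) + 19 = 27
σ = (2, 4, 1, 3): 12 + (-9) + 17 + 29 = 49
σ = (2, 4, 3, 1): 12 + (-9) + 16 + 19 = 38
σ = (3, 1, 2, 4): (-4) + (-3) + 4 + 22 = 19
σ = (3, 1, 4, 2): (-4) + (-3) + (-7) + 1 = -13
σ = (3, 2, 1, 4): (-4) + 18 + 17 + 22 = 53
σ = (3, 2, 4, 1): (-4) + 18 + (-7) + 19 = 26
σ = (3, 4, 1, 2): (-4) + (-9) + 17 + 1 = 5
σ = (3, 4, 2, 1): (-4) + (-9) + 4 + 19 = 10
σ = (4, 1, 2, 3): 18 + (-3) + 4 + 29 = 48
σ = (4, 1, 3, 2): 18 + (-3) + 16 + 1 = 32
σ = (4, 2, 1, 3): 18 + 18 + 17 + 29 = 82
σ = (4, 2, 3, 1): 18 + 18 + 16 + 19 = 71
σ = (4, 3, 1, 2): 18 + 3 + 17 + 1 = 39
σ = (4, 3, 2, 1): 18 + 3 + 4 + 19 = 44
Optimal value attained by: σ = (4, 2, 1, 3).
Answer: det⊕(A) = 82; verdict: NONSINGULAR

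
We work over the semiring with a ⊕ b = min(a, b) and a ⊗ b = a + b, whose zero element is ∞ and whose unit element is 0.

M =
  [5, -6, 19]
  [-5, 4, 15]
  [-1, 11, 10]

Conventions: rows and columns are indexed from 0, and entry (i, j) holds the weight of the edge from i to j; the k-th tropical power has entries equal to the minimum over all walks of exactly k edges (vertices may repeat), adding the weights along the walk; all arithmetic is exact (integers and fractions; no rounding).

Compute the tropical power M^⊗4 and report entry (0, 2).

M^⊗2:
  [-11, -2, 9]
  [-1, -11, 14]
  [4, -7, 18]
M^⊗3:
  [-7, -17, 8]
  [-16, -7, 4]
  [-12, -3, 8]
M^⊗4:
  [-22, -13, -2]
  [-12, -22, 3]
  [-8, -18, 7]
Key observation: the optimum is the walk 0->1->0->1->2, with weight (-6) + (-5) + (-6) + 15 = -2.
Optimal value attained by: walk 0->1->0->1->2.
Answer: (M^⊗4)[0][2] = -2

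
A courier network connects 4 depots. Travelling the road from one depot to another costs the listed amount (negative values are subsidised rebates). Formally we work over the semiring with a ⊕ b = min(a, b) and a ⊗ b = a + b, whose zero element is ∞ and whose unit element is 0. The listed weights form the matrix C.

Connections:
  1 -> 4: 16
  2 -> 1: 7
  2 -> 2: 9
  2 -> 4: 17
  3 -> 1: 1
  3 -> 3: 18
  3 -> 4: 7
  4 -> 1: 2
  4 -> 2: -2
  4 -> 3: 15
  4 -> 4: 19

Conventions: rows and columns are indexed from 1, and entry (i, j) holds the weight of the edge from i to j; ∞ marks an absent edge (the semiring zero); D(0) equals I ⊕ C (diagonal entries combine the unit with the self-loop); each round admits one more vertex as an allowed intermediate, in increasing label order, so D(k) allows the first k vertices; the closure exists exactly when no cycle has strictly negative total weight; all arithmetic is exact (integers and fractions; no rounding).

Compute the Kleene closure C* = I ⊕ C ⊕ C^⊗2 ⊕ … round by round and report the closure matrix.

D(0):
  [0, ∞, ∞, 16]
  [7, 0, ∞, 17]
  [1, ∞, 0, 7]
  [2, -2, 15, 0]
D(1):
  [0, ∞, ∞, 16]
  [7, 0, ∞, 17]
  [1, ∞, 0, 7]
  [2, -2, 15, 0]
D(2):
  [0, ∞, ∞, 16]
  [7, 0, ∞, 17]
  [1, ∞, 0, 7]
  [2, -2, 15, 0]
D(3):
  [0, ∞, ∞, 16]
  [7, 0, ∞, 17]
  [1, ∞, 0, 7]
  [2, -2, 15, 0]
D(4):
  [0, 14, 31, 16]
  [7, 0, 32, 17]
  [1, 5, 0, 7]
  [2, -2, 15, 0]
Answer: C* = [[0, 14, 31, 16], [7, 0, 32, 17], [1, 5, 0, 7], [2, -2, 15, 0]]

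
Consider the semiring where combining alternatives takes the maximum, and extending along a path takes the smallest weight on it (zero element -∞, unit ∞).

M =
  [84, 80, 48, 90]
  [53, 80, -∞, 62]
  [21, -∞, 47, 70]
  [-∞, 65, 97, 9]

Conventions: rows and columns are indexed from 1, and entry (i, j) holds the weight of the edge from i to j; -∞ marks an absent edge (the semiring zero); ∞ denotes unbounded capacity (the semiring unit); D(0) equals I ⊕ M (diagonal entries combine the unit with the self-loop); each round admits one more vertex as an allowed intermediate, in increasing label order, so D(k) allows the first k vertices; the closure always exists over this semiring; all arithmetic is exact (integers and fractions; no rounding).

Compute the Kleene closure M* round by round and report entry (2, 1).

D(0):
  [∞, 80, 48, 90]
  [53, ∞, -∞, 62]
  [21, -∞, ∞, 70]
  [-∞, 65, 97, ∞]
D(1):
  [∞, 80, 48, 90]
  [53, ∞, 48, 62]
  [21, 21, ∞, 70]
  [-∞, 65, 97, ∞]
D(2):
  [∞, 80, 48, 90]
  [53, ∞, 48, 62]
  [21, 21, ∞, 70]
  [53, 65, 97, ∞]
D(3):
  [∞, 80, 48, 90]
  [53, ∞, 48, 62]
  [21, 21, ∞, 70]
  [53, 65, 97, ∞]
D(4):
  [∞, 80, 90, 90]
  [53, ∞, 62, 62]
  [53, 65, ∞, 70]
  [53, 65, 97, ∞]
Answer: M*[2][1] = 53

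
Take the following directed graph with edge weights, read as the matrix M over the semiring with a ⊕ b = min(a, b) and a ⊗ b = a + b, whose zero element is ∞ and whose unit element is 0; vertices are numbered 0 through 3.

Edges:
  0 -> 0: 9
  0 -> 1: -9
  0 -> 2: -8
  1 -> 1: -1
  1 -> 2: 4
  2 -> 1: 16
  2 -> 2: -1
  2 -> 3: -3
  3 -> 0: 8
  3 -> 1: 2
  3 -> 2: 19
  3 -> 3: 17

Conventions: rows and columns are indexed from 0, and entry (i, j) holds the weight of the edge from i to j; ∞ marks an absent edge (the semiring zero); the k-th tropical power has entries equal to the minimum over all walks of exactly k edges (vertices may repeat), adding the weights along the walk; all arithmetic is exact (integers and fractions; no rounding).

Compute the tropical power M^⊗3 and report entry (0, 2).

M^⊗2:
  [18, -10, -9, -11]
  [∞, -2, 3, 1]
  [5, -1, -2, -4]
  [17, -1, 0, 16]
M^⊗3:
  [-3, -11, -10, -12]
  [9, -3, 2, 0]
  [4, -4, -3, -5]
  [24, -2, -1, -3]
Key observation: the optimum is the walk 0->2->2->2, with weight (-8) + (-1) + (-1) = -10.
Optimal value attained by: walk 0->2->2->2.
Answer: (M^⊗3)[0][2] = -10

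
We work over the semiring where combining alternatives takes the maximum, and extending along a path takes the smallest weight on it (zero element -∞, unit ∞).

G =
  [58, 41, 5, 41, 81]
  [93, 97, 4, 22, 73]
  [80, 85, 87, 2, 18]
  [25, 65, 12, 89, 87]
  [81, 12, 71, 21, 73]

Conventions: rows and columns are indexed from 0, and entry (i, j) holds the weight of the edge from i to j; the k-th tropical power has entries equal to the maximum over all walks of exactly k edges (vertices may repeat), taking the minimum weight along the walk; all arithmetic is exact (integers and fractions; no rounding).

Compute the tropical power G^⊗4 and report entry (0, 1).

G^⊗2:
  [81, 41, 71, 41, 73]
  [93, 97, 71, 41, 81]
  [85, 85, 87, 41, 80]
  [81, 65, 71, 89, 87]
  [73, 71, 71, 41, 81]
G^⊗3:
  [73, 71, 71, 41, 81]
  [93, 97, 71, 41, 81]
  [85, 85, 87, 41, 81]
  [81, 71, 71, 89, 87]
  [81, 71, 71, 41, 73]
G^⊗4:
  [81, 71, 71, 41, 73]
  [93, 97, 71, 41, 81]
  [85, 85, 87, 41, 81]
  [81, 71, 71, 89, 87]
  [73, 71, 71, 41, 81]
Key observation: the optimum is the walk 0->4->2->1->1, with weight 81 min 71 min 85 min 97 = 71.
Optimal value attained by: walk 0->4->2->1->1.
Answer: (G^⊗4)[0][1] = 71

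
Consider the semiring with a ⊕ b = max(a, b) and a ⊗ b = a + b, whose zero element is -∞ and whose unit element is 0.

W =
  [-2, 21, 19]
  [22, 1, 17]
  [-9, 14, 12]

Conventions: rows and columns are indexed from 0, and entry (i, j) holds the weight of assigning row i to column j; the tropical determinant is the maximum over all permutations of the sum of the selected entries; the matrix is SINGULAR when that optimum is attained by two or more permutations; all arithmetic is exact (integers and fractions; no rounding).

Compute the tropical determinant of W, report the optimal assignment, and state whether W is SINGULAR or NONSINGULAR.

σ = (0, 1, 2): (-2) + 1 + 12 = 11
σ = (0, 2, 1): (-2) + 17 + 14 = 29
σ = (1, 0, 2): 21 + 22 + 12 = 55
σ = (1, 2, 0): 21 + 17 + (-9) = 29
σ = (2, 0, 1): 19 + 22 + 14 = 55
σ = (2, 1, 0): 19 + 1 + (-9) = 11
Optimal value attained by: σ = (1, 0, 2).
Answer: det⊕(W) = 55; verdict: SINGULAR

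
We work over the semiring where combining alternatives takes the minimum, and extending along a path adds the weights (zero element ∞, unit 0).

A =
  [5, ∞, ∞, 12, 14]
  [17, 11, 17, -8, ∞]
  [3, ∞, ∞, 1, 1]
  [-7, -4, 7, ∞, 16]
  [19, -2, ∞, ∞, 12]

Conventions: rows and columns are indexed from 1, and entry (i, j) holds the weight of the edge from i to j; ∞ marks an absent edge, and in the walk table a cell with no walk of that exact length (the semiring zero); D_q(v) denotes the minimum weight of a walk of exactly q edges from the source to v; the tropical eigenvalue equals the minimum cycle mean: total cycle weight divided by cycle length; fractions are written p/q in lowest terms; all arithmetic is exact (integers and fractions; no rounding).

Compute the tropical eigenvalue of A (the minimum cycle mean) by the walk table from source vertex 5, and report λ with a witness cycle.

q=0: [∞, ∞, ∞, ∞, 0]
q=1: [19, -2, ∞, ∞, 12]
q=2: [15, 9, 15, -10, 24]
q=3: [-17, -14, -3, 1, 6]
q=4: [-12, -3, 3, -22, -3]
q=5: [-29, -26, -15, -11, -6]
Optimal cycle mean attained by: cycle 2->4->2, total (-8) + (-4), length 2.
Answer: λ = -6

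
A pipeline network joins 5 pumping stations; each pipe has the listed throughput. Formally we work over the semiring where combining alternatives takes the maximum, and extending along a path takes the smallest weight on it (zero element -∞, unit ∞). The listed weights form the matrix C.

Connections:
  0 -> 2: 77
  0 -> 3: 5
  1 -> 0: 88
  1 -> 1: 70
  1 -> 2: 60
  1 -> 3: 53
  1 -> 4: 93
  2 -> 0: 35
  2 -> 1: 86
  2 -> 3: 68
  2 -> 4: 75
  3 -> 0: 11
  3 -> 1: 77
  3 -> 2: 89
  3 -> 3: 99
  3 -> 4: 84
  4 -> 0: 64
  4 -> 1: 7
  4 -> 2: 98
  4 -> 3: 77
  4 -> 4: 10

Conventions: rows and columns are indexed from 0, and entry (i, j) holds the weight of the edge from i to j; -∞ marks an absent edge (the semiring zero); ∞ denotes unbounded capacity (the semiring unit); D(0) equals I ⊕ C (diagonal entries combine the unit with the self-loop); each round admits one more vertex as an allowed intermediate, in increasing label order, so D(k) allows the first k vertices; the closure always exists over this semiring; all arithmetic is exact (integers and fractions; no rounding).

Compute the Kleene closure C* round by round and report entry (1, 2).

D(0):
  [∞, -∞, 77, 5, -∞]
  [88, ∞, 60, 53, 93]
  [35, 86, ∞, 68, 75]
  [11, 77, 89, ∞, 84]
  [64, 7, 98, 77, ∞]
D(1):
  [∞, -∞, 77, 5, -∞]
  [88, ∞, 77, 53, 93]
  [35, 86, ∞, 68, 75]
  [11, 77, 89, ∞, 84]
  [64, 7, 98, 77, ∞]
D(2):
  [∞, -∞, 77, 5, -∞]
  [88, ∞, 77, 53, 93]
  [86, 86, ∞, 68, 86]
  [77, 77, 89, ∞, 84]
  [64, 7, 98, 77, ∞]
D(3):
  [∞, 77, 77, 68, 77]
  [88, ∞, 77, 68, 93]
  [86, 86, ∞, 68, 86]
  [86, 86, 89, ∞, 86]
  [86, 86, 98, 77, ∞]
D(4):
  [∞, 77, 77, 68, 77]
  [88, ∞, 77, 68, 93]
  [86, 86, ∞, 68, 86]
  [86, 86, 89, ∞, 86]
  [86, 86, 98, 77, ∞]
D(5):
  [∞, 77, 77, 77, 77]
  [88, ∞, 93, 77, 93]
  [86, 86, ∞, 77, 86]
  [86, 86, 89, ∞, 86]
  [86, 86, 98, 77, ∞]
Answer: C*[1][2] = 93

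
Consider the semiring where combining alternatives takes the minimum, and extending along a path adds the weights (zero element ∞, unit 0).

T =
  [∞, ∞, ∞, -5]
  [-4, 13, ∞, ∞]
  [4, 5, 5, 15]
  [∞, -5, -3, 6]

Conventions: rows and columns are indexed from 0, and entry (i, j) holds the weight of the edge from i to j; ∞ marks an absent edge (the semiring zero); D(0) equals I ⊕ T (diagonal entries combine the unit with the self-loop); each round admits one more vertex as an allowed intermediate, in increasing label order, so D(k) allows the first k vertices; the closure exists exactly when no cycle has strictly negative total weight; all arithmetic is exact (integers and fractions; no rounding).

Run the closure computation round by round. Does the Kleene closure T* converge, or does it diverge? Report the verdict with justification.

D(0):
  [0, ∞, ∞, -5]
  [-4, 0, ∞, ∞]
  [4, 5, 0, 15]
  [∞, -5, -3, 0]
D(1):
  [0, ∞, ∞, -5]
  [-4, 0, ∞, -9]
  [4, 5, 0, -1]
  [∞, -5, -3, 0]
Detection: at round 2, diagonal entry (3, 3) turns strictly negative.
Key observation: the cycle 3->1->0->3 has total weight (-5) + (-4) + (-5), which is strictly negative.
Answer: DIVERGES — negative cycle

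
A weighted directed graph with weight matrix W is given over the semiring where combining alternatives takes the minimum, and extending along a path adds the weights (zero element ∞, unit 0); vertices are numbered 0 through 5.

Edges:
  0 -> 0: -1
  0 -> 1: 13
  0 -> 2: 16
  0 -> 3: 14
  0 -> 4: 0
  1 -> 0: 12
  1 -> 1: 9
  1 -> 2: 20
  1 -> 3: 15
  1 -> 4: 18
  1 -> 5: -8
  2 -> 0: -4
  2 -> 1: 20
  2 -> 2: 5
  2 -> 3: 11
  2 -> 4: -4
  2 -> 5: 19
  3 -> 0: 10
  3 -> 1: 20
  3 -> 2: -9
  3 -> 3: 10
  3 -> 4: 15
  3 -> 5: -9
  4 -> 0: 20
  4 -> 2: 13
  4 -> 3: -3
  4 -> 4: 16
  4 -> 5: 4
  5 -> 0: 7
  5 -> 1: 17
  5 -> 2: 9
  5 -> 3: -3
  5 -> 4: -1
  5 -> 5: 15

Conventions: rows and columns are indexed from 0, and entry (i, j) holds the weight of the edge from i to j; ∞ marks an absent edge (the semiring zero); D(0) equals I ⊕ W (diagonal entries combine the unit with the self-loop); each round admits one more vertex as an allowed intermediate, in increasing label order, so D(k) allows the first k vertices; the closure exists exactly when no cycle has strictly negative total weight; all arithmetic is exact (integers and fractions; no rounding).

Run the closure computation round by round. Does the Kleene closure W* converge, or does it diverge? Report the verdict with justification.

Detection: at round 0, diagonal entry (0, 0) turns strictly negative.
Key observation: the cycle 0->0 has total weight (-1), which is strictly negative.
Answer: DIVERGES — negative cycle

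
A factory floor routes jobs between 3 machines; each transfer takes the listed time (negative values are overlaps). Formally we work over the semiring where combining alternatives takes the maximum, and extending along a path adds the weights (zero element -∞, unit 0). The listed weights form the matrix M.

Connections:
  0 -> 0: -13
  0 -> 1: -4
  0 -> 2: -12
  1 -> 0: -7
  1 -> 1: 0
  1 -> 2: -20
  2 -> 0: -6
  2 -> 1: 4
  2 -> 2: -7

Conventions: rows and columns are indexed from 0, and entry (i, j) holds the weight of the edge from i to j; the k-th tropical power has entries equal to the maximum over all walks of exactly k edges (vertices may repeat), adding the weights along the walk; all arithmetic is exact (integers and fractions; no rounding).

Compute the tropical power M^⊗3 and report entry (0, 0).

M^⊗2:
  [-11, -4, -19]
  [-7, 0, -19]
  [-3, 4, -14]
M^⊗3:
  [-11, -4, -23]
  [-7, 0, -19]
  [-3, 4, -15]
Key observation: the optimum is the walk 0->1->1->0, with weight (-4) + 0 + (-7) = -11.
Optimal value attained by: walk 0->1->1->0.
Answer: (M^⊗3)[0][0] = -11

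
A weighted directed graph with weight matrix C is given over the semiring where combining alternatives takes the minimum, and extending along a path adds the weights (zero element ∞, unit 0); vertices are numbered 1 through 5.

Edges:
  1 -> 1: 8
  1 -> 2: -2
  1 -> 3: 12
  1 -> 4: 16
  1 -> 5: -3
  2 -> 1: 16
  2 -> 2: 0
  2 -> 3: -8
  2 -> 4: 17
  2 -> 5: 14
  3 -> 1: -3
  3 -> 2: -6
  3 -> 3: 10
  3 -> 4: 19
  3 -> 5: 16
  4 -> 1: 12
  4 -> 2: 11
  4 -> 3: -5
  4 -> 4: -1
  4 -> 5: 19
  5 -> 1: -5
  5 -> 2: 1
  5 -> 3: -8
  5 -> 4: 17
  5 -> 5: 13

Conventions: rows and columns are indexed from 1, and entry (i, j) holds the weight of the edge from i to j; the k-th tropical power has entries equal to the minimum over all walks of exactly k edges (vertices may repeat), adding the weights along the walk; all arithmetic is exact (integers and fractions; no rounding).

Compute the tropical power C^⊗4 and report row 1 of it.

C^⊗2:
  [-8, -2, -11, 14, 5]
  [-11, -14, -8, 11, 8]
  [5, -6, -14, 11, -6]
  [-8, -11, -6, -2, 9]
  [-11, -14, -7, 11, -8]
C^⊗3:
  [-14, -17, -10, 8, -11]
  [-11, -14, -22, 3, -14]
  [-17, -20, -14, 5, 2]
  [-9, -12, -19, -3, -11]
  [-13, -14, -22, 3, -14]
C^⊗4:
  [-16, -17, -25, 0, -17]
  [-25, -28, -22, -3, -14]
  [-17, -20, -28, -3, -20]
  [-22, -25, -20, -4, -12]
  [-25, -28, -22, -3, -16]
Answer: row 1 of C^⊗4 = [-16, -17, -25, 0, -17]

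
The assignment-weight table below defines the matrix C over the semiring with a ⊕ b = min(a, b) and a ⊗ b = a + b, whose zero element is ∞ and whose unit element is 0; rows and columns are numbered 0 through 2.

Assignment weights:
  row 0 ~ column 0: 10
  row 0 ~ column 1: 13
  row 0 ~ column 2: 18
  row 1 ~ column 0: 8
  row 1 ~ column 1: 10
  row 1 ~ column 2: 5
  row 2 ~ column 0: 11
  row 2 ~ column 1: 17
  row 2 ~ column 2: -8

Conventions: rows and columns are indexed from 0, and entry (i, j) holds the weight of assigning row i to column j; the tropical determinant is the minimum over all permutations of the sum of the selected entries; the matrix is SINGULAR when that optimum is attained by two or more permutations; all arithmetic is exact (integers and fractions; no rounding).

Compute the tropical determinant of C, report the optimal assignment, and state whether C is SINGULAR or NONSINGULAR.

σ = (0, 1, 2): 10 + 10 + (-8) = 12
σ = (0, 2, 1): 10 + 5 + 17 = 32
σ = (1, 0, 2): 13 + 8 + (-8) = 13
σ = (1, 2, 0): 13 + 5 + 11 = 29
σ = (2, 0, 1): 18 + 8 + 17 = 43
σ = (2, 1, 0): 18 + 10 + 11 = 39
Optimal value attained by: σ = (0, 1, 2).
Answer: det⊕(C) = 12; verdict: NONSINGULAR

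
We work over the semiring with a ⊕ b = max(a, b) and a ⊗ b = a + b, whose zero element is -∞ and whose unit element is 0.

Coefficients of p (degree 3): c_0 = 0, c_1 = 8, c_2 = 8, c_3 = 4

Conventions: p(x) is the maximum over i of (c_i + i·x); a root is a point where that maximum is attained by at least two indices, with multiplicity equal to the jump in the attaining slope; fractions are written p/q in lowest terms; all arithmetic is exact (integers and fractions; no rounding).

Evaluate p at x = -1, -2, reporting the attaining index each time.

p(-1) = max(0+0·(-1)=0, 8+1·(-1)=7, 8+2·(-1)=6, 4+3·(-1)=1) = 7 (attained by i=1)
p(-2) = max(0+0·(-2)=0, 8+1·(-2)=6, 8+2·(-2)=4, 4+3·(-2)=-2) = 6 (attained by i=1)
Answer: p(-1) = 7; p(-2) = 6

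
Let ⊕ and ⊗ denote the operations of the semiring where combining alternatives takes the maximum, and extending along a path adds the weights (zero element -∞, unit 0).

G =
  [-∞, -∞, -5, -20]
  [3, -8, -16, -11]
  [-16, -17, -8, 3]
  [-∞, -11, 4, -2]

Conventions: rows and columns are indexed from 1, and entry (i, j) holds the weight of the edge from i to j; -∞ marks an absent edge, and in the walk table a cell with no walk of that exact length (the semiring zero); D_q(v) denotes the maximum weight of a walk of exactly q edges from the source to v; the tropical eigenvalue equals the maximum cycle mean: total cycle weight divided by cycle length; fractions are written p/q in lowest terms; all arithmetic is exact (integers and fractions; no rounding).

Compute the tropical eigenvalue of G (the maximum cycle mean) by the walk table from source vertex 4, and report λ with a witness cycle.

q=0: [-∞, -∞, -∞, 0]
q=1: [-∞, -11, 4, -2]
q=2: [-8, -13, 2, 7]
q=3: [-10, -4, 11, 5]
q=4: [-1, -6, 9, 14]
Optimal cycle mean attained by: cycle 3->4->3, total 3 + 4, length 2.
Answer: λ = 7/2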